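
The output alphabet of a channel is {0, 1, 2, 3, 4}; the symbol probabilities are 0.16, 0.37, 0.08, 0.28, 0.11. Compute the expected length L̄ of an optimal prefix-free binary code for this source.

Repeatedly combine the two least-probable nodes; the expected code length is the sum of the merged weights.
merge 2/25 + 11/100 → 19/100
merge 4/25 + 19/100 → 7/20
merge 7/25 + 7/20 → 63/100
merge 37/100 + 63/100 → 1
L = 19/100 + 7/20 + 63/100 + 1 = 217/100 = 2.17 bits/symbol.

2.17 bits/symbol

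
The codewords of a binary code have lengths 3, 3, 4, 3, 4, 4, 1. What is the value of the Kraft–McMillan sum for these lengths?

With common denominator 2^4 = 16: Σ 2^(−ℓᵢ) = 2/16 + 2/16 + 1/16 + 2/16 + 1/16 + 1/16 + 8/16 = 17/16 = 1.0625.

1.0625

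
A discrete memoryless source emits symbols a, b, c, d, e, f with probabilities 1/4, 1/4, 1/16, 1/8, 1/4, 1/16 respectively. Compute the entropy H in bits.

Each probability is a power of 1/2, so log₂(1/p) is an integer.
H = Σ p·log₂(1/p) = 1/4·2 + 1/4·2 + 1/16·4 + 1/8·3 + 1/4·2 + 1/16·4 = 2.375 bits.

2.375 bits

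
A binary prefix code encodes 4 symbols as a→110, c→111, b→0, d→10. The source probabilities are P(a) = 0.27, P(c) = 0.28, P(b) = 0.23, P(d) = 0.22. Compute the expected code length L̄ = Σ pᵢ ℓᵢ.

2.32 bits/symbol

L̄ = Σ pᵢ·ℓᵢ = 0.27·3 + 0.28·3 + 0.23·1 + 0.22·2 = 2.32 bits/symbol.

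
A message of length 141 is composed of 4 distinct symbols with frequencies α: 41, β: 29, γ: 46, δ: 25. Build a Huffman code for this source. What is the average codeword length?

2 bits/symbol

Probabilities are the counts divided by 141.
Repeatedly combine the two least-probable nodes; the expected code length is the sum of the merged weights.
merge 25/141 + 29/141 → 18/47
merge 41/141 + 46/141 → 29/47
merge 18/47 + 29/47 → 1
L = 18/47 + 29/47 + 1 = 2 bits/symbol.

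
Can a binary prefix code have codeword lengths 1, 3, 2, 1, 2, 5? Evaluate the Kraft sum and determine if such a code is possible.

With common denominator 2^5 = 32: Σ 2^(−ℓᵢ) = 16/32 + 4/32 + 8/32 + 16/32 + 8/32 + 1/32 = 53/32 = 1.65625.
Kraft's inequality requires Σ ≤ 1; here Σ = 1.65625 > 1, so no such prefix code exists.

1.65625; no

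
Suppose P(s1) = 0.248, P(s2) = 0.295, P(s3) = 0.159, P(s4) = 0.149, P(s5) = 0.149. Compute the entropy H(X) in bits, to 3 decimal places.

H = −Σ pᵢ log₂ pᵢ.
−0.248·log₂(0.248) = 0.4989
−0.295·log₂(0.295) = 0.5196
−0.159·log₂(0.159) = 0.4218
−0.149·log₂(0.149) = 0.4092
−0.149·log₂(0.149) = 0.4092
Sum ≈ 2.2587 → 2.259 bits.

2.259 bits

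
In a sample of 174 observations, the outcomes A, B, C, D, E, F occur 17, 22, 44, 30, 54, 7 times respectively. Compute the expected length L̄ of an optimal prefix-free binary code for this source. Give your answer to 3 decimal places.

Probabilities are the counts divided by 174.
Repeatedly combine the two least-probable nodes; the expected code length is the sum of the merged weights.
merge 7/174 + 17/174 → 4/29
merge 11/87 + 4/29 → 23/87
merge 5/29 + 22/87 → 37/87
merge 23/87 + 9/29 → 50/87
merge 37/87 + 50/87 → 1
L = 4/29 + 23/87 + 37/87 + 50/87 + 1 = 209/87 ≈ 2.402 bits/symbol.

2.402 bits/symbol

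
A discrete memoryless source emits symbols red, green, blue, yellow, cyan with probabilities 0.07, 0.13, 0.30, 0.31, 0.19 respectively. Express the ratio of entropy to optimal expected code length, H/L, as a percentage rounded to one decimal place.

Entropy H = −Σ p log₂ p ≈ 2.1513 bits.
Huffman merges: 7/100+13/100→1/5; 19/100+1/5→39/100; 3/10+31/100→61/100; 39/100+61/100→1. L = 11/5 ≈ 2.2000.
Efficiency = H/L = 2.1513/2.2000 = 97.8%.

97.8%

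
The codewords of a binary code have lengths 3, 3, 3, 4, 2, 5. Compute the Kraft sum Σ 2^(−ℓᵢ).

With common denominator 2^5 = 32: Σ 2^(−ℓᵢ) = 4/32 + 4/32 + 4/32 + 2/32 + 8/32 + 1/32 = 23/32 = 0.71875.

0.71875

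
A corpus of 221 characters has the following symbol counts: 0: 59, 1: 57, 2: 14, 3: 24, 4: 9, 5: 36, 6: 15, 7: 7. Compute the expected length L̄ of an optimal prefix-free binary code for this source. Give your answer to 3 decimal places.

Probabilities are the counts divided by 221.
Repeatedly combine the two least-probable nodes; the expected code length is the sum of the merged weights.
merge 7/221 + 9/221 → 16/221
merge 14/221 + 15/221 → 29/221
merge 16/221 + 24/221 → 40/221
merge 29/221 + 36/221 → 5/17
merge 40/221 + 57/221 → 97/221
merge 59/221 + 5/17 → 124/221
merge 97/221 + 124/221 → 1
L = 16/221 + 29/221 + 40/221 + 5/17 + 97/221 + 124/221 + 1 = 592/221 ≈ 2.679 bits/symbol.

2.679 bits/symbol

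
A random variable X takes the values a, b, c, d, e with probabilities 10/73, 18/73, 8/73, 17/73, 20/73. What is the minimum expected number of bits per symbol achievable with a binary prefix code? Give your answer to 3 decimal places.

2.247 bits/symbol

Repeatedly combine the two least-probable nodes; the expected code length is the sum of the merged weights.
merge 8/73 + 10/73 → 18/73
merge 17/73 + 18/73 → 35/73
merge 18/73 + 20/73 → 38/73
merge 35/73 + 38/73 → 1
L = 18/73 + 35/73 + 38/73 + 1 = 164/73 ≈ 2.247 bits/symbol.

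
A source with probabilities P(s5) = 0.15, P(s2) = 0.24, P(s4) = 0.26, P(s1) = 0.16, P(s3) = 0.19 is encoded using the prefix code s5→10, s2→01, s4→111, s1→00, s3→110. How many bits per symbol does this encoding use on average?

L̄ = Σ pᵢ·ℓᵢ = 0.15·2 + 0.24·2 + 0.26·3 + 0.16·2 + 0.19·3 = 2.45 bits/symbol.

2.45 bits/symbol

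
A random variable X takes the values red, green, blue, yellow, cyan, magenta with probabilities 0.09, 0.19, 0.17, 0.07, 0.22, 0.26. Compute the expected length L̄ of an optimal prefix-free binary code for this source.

2.49 bits/symbol

Repeatedly combine the two least-probable nodes; the expected code length is the sum of the merged weights.
merge 7/100 + 9/100 → 4/25
merge 4/25 + 17/100 → 33/100
merge 19/100 + 11/50 → 41/100
merge 13/50 + 33/100 → 59/100
merge 41/100 + 59/100 → 1
L = 4/25 + 33/100 + 41/100 + 59/100 + 1 = 249/100 = 2.49 bits/symbol.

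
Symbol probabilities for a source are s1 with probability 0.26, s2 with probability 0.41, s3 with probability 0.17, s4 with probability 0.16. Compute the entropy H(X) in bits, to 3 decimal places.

1.890 bits

H = −Σ pᵢ log₂ pᵢ.
−0.26·log₂(0.26) = 0.5053
−0.41·log₂(0.41) = 0.5274
−0.17·log₂(0.17) = 0.4346
−0.16·log₂(0.16) = 0.4230
Sum ≈ 1.8903 → 1.890 bits.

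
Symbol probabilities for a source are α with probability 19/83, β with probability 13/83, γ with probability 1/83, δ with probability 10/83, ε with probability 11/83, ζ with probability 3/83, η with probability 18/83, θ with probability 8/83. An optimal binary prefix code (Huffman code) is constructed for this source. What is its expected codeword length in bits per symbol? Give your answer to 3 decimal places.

Repeatedly combine the two least-probable nodes; the expected code length is the sum of the merged weights.
merge 1/83 + 3/83 → 4/83
merge 4/83 + 8/83 → 12/83
merge 10/83 + 11/83 → 21/83
merge 12/83 + 13/83 → 25/83
merge 18/83 + 19/83 → 37/83
merge 21/83 + 25/83 → 46/83
merge 37/83 + 46/83 → 1
L = 4/83 + 12/83 + 21/83 + 25/83 + 37/83 + 46/83 + 1 = 228/83 ≈ 2.747 bits/symbol.

2.747 bits/symbol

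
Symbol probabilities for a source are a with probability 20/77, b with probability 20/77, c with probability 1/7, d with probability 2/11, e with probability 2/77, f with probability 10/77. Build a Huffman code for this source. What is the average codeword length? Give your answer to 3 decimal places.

2.455 bits/symbol

Repeatedly combine the two least-probable nodes; the expected code length is the sum of the merged weights.
merge 2/77 + 10/77 → 12/77
merge 1/7 + 12/77 → 23/77
merge 2/11 + 20/77 → 34/77
merge 20/77 + 23/77 → 43/77
merge 34/77 + 43/77 → 1
L = 12/77 + 23/77 + 34/77 + 43/77 + 1 = 27/11 ≈ 2.455 bits/symbol.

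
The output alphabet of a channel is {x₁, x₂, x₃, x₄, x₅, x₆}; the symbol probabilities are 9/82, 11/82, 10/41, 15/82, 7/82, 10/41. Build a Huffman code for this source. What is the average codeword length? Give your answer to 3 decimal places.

2.512 bits/symbol

Repeatedly combine the two least-probable nodes; the expected code length is the sum of the merged weights.
merge 7/82 + 9/82 → 8/41
merge 11/82 + 15/82 → 13/41
merge 8/41 + 10/41 → 18/41
merge 10/41 + 13/41 → 23/41
merge 18/41 + 23/41 → 1
L = 8/41 + 13/41 + 18/41 + 23/41 + 1 = 103/41 ≈ 2.512 bits/symbol.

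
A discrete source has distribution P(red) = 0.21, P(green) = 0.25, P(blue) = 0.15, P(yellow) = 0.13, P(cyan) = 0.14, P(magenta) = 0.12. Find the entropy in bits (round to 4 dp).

H = −Σ pᵢ log₂ pᵢ.
−0.21·log₂(0.21) = 0.4728
−0.25·log₂(0.25) = 0.5000
−0.15·log₂(0.15) = 0.4105
−0.13·log₂(0.13) = 0.3826
−0.14·log₂(0.14) = 0.3971
−0.12·log₂(0.12) = 0.3671
Sum ≈ 2.5302 → 2.5302 bits.

2.5302 bits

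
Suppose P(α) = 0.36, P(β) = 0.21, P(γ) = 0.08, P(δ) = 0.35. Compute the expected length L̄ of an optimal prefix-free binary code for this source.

1.93 bits/symbol

Repeatedly combine the two least-probable nodes; the expected code length is the sum of the merged weights.
merge 2/25 + 21/100 → 29/100
merge 29/100 + 7/20 → 16/25
merge 9/25 + 16/25 → 1
L = 29/100 + 16/25 + 1 = 193/100 = 1.93 bits/symbol.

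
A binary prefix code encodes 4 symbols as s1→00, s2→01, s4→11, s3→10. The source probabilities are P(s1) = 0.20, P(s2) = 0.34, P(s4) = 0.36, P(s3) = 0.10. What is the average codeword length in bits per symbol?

2 bits/symbol

L̄ = Σ pᵢ·ℓᵢ = 0.20·2 + 0.34·2 + 0.36·2 + 0.10·2 = 2 bits/symbol.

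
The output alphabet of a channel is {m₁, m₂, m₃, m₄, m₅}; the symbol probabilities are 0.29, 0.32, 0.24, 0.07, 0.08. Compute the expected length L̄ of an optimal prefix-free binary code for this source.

Repeatedly combine the two least-probable nodes; the expected code length is the sum of the merged weights.
merge 7/100 + 2/25 → 3/20
merge 3/20 + 6/25 → 39/100
merge 29/100 + 8/25 → 61/100
merge 39/100 + 61/100 → 1
L = 3/20 + 39/100 + 61/100 + 1 = 43/20 = 2.15 bits/symbol.

2.15 bits/symbol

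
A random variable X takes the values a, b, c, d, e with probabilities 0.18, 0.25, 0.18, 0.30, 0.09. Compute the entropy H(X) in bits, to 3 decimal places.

2.224 bits

H = −Σ pᵢ log₂ pᵢ.
−0.18·log₂(0.18) = 0.4453
−0.25·log₂(0.25) = 0.5000
−0.18·log₂(0.18) = 0.4453
−0.30·log₂(0.30) = 0.5211
−0.09·log₂(0.09) = 0.3127
Sum ≈ 2.2244 → 2.224 bits.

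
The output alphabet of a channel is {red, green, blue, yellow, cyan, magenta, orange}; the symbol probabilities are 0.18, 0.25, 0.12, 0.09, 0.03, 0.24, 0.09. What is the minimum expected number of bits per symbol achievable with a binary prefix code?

2.63 bits/symbol

Repeatedly combine the two least-probable nodes; the expected code length is the sum of the merged weights.
merge 3/100 + 9/100 → 3/25
merge 9/100 + 3/25 → 21/100
merge 3/25 + 9/50 → 3/10
merge 21/100 + 6/25 → 9/20
merge 1/4 + 3/10 → 11/20
merge 9/20 + 11/20 → 1
L = 3/25 + 21/100 + 3/10 + 9/20 + 11/20 + 1 = 263/100 = 2.63 bits/symbol.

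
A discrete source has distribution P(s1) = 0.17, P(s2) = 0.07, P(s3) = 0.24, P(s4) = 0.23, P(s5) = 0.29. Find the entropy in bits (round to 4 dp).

H = −Σ pᵢ log₂ pᵢ.
−0.17·log₂(0.17) = 0.4346
−0.07·log₂(0.07) = 0.2686
−0.24·log₂(0.24) = 0.4941
−0.23·log₂(0.23) = 0.4877
−0.29·log₂(0.29) = 0.5179
Sum ≈ 2.2028 → 2.2028 bits.

2.2028 bits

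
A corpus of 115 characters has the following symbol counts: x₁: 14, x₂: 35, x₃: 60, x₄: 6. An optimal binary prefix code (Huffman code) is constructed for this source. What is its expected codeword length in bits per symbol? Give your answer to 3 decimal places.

Probabilities are the counts divided by 115.
Repeatedly combine the two least-probable nodes; the expected code length is the sum of the merged weights.
merge 6/115 + 14/115 → 4/23
merge 4/23 + 7/23 → 11/23
merge 11/23 + 12/23 → 1
L = 4/23 + 11/23 + 1 = 38/23 ≈ 1.652 bits/symbol.

1.652 bits/symbol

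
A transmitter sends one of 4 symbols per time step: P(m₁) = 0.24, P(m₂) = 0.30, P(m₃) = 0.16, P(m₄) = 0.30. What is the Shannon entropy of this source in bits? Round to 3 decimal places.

1.959 bits

H = −Σ pᵢ log₂ pᵢ.
−0.24·log₂(0.24) = 0.4941
−0.30·log₂(0.30) = 0.5211
−0.16·log₂(0.16) = 0.4230
−0.30·log₂(0.30) = 0.5211
Sum ≈ 1.9593 → 1.959 bits.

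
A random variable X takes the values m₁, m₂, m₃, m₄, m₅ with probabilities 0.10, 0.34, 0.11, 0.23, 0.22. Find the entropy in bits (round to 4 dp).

2.1799 bits

H = −Σ pᵢ log₂ pᵢ.
−0.10·log₂(0.10) = 0.3322
−0.34·log₂(0.34) = 0.5292
−0.11·log₂(0.11) = 0.3503
−0.23·log₂(0.23) = 0.4877
−0.22·log₂(0.22) = 0.4806
Sum ≈ 2.1799 → 2.1799 bits.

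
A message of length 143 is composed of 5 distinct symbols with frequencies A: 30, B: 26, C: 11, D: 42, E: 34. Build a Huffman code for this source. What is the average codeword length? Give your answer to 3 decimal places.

Probabilities are the counts divided by 143.
Repeatedly combine the two least-probable nodes; the expected code length is the sum of the merged weights.
merge 1/13 + 2/11 → 37/143
merge 30/143 + 34/143 → 64/143
merge 37/143 + 42/143 → 79/143
merge 64/143 + 79/143 → 1
L = 37/143 + 64/143 + 79/143 + 1 = 323/143 ≈ 2.259 bits/symbol.

2.259 bits/symbol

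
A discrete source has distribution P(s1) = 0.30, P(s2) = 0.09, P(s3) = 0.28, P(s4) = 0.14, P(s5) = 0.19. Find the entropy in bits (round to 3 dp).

2.200 bits

H = −Σ pᵢ log₂ pᵢ.
−0.30·log₂(0.30) = 0.5211
−0.09·log₂(0.09) = 0.3127
−0.28·log₂(0.28) = 0.5142
−0.14·log₂(0.14) = 0.3971
−0.19·log₂(0.19) = 0.4552
Sum ≈ 2.2003 → 2.200 bits.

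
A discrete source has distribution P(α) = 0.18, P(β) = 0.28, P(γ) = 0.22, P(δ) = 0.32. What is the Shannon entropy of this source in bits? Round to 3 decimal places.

1.966 bits

H = −Σ pᵢ log₂ pᵢ.
−0.18·log₂(0.18) = 0.4453
−0.28·log₂(0.28) = 0.5142
−0.22·log₂(0.22) = 0.4806
−0.32·log₂(0.32) = 0.5260
Sum ≈ 1.9661 → 1.966 bits.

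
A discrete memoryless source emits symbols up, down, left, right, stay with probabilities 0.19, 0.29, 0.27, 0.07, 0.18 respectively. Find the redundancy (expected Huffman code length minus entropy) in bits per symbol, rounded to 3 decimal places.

Entropy H = −Σ p log₂ p ≈ 2.1970 bits.
Huffman merges: 7/100+9/50→1/4; 19/100+1/4→11/25; 27/100+29/100→14/25; 11/25+14/25→1. L = 9/4 ≈ 2.2500.
L − H = 2.2500 − 2.1970 = 0.053 bits.

0.053 bits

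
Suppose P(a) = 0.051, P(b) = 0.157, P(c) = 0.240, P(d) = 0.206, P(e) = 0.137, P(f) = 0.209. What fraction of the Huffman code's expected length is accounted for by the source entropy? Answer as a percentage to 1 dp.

97.4%

Entropy H = −Σ p log₂ p ≈ 2.4669 bits.
Huffman merges: 51/1000+137/1000→47/250; 157/1000+47/250→69/200; 103/500+209/1000→83/200; 6/25+69/200→117/200; 83/200+117/200→1. L = 2533/1000 ≈ 2.5330.
Efficiency = H/L = 2.4669/2.5330 = 97.4%.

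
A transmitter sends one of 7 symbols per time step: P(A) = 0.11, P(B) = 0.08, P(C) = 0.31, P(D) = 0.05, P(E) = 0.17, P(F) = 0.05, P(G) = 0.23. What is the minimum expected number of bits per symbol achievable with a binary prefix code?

Repeatedly combine the two least-probable nodes; the expected code length is the sum of the merged weights.
merge 1/20 + 1/20 → 1/10
merge 2/25 + 1/10 → 9/50
merge 11/100 + 17/100 → 7/25
merge 9/50 + 23/100 → 41/100
merge 7/25 + 31/100 → 59/100
merge 41/100 + 59/100 → 1
L = 1/10 + 9/50 + 7/25 + 41/100 + 59/100 + 1 = 64/25 = 2.56 bits/symbol.

2.56 bits/symbol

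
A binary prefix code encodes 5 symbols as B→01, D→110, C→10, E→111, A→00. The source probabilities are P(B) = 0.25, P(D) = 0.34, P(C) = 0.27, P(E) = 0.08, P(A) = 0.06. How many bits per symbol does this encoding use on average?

L̄ = Σ pᵢ·ℓᵢ = 0.25·2 + 0.34·3 + 0.27·2 + 0.08·3 + 0.06·2 = 2.42 bits/symbol.

2.42 bits/symbol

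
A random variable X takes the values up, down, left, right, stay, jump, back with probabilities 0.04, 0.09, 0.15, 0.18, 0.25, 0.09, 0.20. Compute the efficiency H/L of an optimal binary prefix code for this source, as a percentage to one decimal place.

98.2%

Entropy H = −Σ p log₂ p ≈ 2.6313 bits.
Huffman merges: 1/25+9/100→13/100; 9/100+13/100→11/50; 3/20+9/50→33/100; 1/5+11/50→21/50; 1/4+33/100→29/50; 21/50+29/50→1. L = 67/25 ≈ 2.6800.
Efficiency = H/L = 2.6313/2.6800 = 98.2%.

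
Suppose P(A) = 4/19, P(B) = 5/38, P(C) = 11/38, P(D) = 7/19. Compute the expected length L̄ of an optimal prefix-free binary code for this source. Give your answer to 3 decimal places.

Repeatedly combine the two least-probable nodes; the expected code length is the sum of the merged weights.
merge 5/38 + 4/19 → 13/38
merge 11/38 + 13/38 → 12/19
merge 7/19 + 12/19 → 1
L = 13/38 + 12/19 + 1 = 75/38 ≈ 1.974 bits/symbol.

1.974 bits/symbol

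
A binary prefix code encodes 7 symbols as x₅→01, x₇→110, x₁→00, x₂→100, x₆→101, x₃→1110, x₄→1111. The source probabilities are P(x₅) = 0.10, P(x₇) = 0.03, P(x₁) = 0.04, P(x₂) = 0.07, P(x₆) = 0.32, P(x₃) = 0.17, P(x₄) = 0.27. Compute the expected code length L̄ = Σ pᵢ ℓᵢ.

3.3 bits/symbol

L̄ = Σ pᵢ·ℓᵢ = 0.10·2 + 0.03·3 + 0.04·2 + 0.07·3 + 0.32·3 + 0.17·4 + 0.27·4 = 3.3 bits/symbol.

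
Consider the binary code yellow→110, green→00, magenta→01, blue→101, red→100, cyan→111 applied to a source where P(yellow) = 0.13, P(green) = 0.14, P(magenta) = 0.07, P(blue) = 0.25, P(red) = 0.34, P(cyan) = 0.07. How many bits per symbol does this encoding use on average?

2.79 bits/symbol

L̄ = Σ pᵢ·ℓᵢ = 0.13·3 + 0.14·2 + 0.07·2 + 0.25·3 + 0.34·3 + 0.07·3 = 2.79 bits/symbol.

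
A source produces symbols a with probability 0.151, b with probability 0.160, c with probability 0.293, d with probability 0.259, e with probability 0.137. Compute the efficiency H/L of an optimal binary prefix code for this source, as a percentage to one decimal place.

98.4%

Entropy H = −Σ p log₂ p ≈ 2.2514 bits.
Huffman merges: 137/1000+151/1000→36/125; 4/25+259/1000→419/1000; 36/125+293/1000→581/1000; 419/1000+581/1000→1. L = 286/125 ≈ 2.2880.
Efficiency = H/L = 2.2514/2.2880 = 98.4%.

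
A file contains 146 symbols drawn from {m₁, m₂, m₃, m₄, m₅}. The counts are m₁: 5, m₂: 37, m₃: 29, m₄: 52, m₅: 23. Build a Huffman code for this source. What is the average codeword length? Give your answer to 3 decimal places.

Probabilities are the counts divided by 146.
Repeatedly combine the two least-probable nodes; the expected code length is the sum of the merged weights.
merge 5/146 + 23/146 → 14/73
merge 14/73 + 29/146 → 57/146
merge 37/146 + 26/73 → 89/146
merge 57/146 + 89/146 → 1
L = 14/73 + 57/146 + 89/146 + 1 = 160/73 ≈ 2.192 bits/symbol.

2.192 bits/symbol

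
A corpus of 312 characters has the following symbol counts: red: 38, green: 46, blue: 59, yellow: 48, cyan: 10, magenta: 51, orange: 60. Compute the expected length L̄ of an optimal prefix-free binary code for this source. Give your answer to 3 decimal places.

2.772 bits/symbol

Probabilities are the counts divided by 312.
Repeatedly combine the two least-probable nodes; the expected code length is the sum of the merged weights.
merge 5/156 + 19/156 → 2/13
merge 23/156 + 2/13 → 47/156
merge 2/13 + 17/104 → 33/104
merge 59/312 + 5/26 → 119/312
merge 47/156 + 33/104 → 193/312
merge 119/312 + 193/312 → 1
L = 2/13 + 47/156 + 33/104 + 119/312 + 193/312 + 1 = 865/312 ≈ 2.772 bits/symbol.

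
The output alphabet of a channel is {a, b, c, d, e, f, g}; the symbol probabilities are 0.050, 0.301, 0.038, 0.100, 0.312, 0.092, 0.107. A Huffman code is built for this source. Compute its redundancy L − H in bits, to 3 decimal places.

Entropy H = −Σ p log₂ p ≈ 2.4349 bits.
Huffman merges: 19/500+1/20→11/125; 11/125+23/250→9/50; 1/10+107/1000→207/1000; 9/50+207/1000→387/1000; 301/1000+39/125→613/1000; 387/1000+613/1000→1. L = 99/40 ≈ 2.4750.
L − H = 2.4750 − 2.4349 = 0.040 bits.

0.040 bits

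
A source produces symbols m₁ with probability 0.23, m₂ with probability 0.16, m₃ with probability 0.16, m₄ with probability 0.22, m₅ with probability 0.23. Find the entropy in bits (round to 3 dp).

2.302 bits

H = −Σ pᵢ log₂ pᵢ.
−0.23·log₂(0.23) = 0.4877
−0.16·log₂(0.16) = 0.4230
−0.16·log₂(0.16) = 0.4230
−0.22·log₂(0.22) = 0.4806
−0.23·log₂(0.23) = 0.4877
Sum ≈ 2.3019 → 2.302 bits.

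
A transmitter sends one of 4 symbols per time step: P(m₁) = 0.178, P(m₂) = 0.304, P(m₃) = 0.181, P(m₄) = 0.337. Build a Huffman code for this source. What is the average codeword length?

2 bits/symbol

Repeatedly combine the two least-probable nodes; the expected code length is the sum of the merged weights.
merge 89/500 + 181/1000 → 359/1000
merge 38/125 + 337/1000 → 641/1000
merge 359/1000 + 641/1000 → 1
L = 359/1000 + 641/1000 + 1 = 2 bits/symbol.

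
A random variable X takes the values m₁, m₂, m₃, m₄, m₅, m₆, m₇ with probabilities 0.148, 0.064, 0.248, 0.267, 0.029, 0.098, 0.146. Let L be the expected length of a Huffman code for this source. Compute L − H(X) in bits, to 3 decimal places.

Entropy H = −Σ p log₂ p ≈ 2.5511 bits.
Huffman merges: 29/1000+8/125→93/1000; 93/1000+49/500→191/1000; 73/500+37/250→147/500; 191/1000+31/125→439/1000; 267/1000+147/500→561/1000; 439/1000+561/1000→1. L = 1289/500 ≈ 2.5780.
L − H = 2.5780 − 2.5511 = 0.027 bits.

0.027 bits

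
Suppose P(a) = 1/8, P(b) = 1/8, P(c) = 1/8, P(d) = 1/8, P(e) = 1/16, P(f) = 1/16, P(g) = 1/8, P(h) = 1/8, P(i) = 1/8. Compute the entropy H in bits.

3.125 bits

Each probability is a power of 1/2, so log₂(1/p) is an integer.
H = Σ p·log₂(1/p) = 1/8·3 + 1/8·3 + 1/8·3 + 1/8·3 + 1/16·4 + 1/16·4 + 1/8·3 + 1/8·3 + 1/8·3 = 3.125 bits.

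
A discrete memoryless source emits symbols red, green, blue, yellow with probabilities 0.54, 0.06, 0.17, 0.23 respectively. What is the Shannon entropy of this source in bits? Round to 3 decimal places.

1.646 bits

H = −Σ pᵢ log₂ pᵢ.
−0.54·log₂(0.54) = 0.4800
−0.06·log₂(0.06) = 0.2435
−0.17·log₂(0.17) = 0.4346
−0.23·log₂(0.23) = 0.4877
Sum ≈ 1.6458 → 1.646 bits.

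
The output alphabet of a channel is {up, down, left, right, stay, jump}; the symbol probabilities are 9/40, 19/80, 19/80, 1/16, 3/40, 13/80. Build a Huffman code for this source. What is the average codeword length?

Repeatedly combine the two least-probable nodes; the expected code length is the sum of the merged weights.
merge 1/16 + 3/40 → 11/80
merge 11/80 + 13/80 → 3/10
merge 9/40 + 19/80 → 37/80
merge 19/80 + 3/10 → 43/80
merge 37/80 + 43/80 → 1
L = 11/80 + 3/10 + 37/80 + 43/80 + 1 = 39/16 = 2.4375 bits/symbol.

2.4375 bits/symbol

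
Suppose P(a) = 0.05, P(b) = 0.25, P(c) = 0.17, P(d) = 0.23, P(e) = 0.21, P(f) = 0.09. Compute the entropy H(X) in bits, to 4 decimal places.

2.4238 bits

H = −Σ pᵢ log₂ pᵢ.
−0.05·log₂(0.05) = 0.2161
−0.25·log₂(0.25) = 0.5000
−0.17·log₂(0.17) = 0.4346
−0.23·log₂(0.23) = 0.4877
−0.21·log₂(0.21) = 0.4728
−0.09·log₂(0.09) = 0.3127
Sum ≈ 2.4238 → 2.4238 bits.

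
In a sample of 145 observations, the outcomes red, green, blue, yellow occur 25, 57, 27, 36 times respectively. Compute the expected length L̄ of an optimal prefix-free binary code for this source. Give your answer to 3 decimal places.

Probabilities are the counts divided by 145.
Repeatedly combine the two least-probable nodes; the expected code length is the sum of the merged weights.
merge 5/29 + 27/145 → 52/145
merge 36/145 + 52/145 → 88/145
merge 57/145 + 88/145 → 1
L = 52/145 + 88/145 + 1 = 57/29 ≈ 1.966 bits/symbol.

1.966 bits/symbol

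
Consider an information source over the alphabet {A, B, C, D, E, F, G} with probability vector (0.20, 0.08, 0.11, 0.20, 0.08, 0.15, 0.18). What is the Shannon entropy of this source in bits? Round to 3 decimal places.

2.718 bits

H = −Σ pᵢ log₂ pᵢ.
−0.20·log₂(0.20) = 0.4644
−0.08·log₂(0.08) = 0.2915
−0.11·log₂(0.11) = 0.3503
−0.20·log₂(0.20) = 0.4644
−0.08·log₂(0.08) = 0.2915
−0.15·log₂(0.15) = 0.4105
−0.18·log₂(0.18) = 0.4453
Sum ≈ 2.7179 → 2.718 bits.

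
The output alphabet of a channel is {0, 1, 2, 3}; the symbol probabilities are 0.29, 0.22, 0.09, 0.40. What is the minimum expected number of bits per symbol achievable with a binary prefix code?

Repeatedly combine the two least-probable nodes; the expected code length is the sum of the merged weights.
merge 9/100 + 11/50 → 31/100
merge 29/100 + 31/100 → 3/5
merge 2/5 + 3/5 → 1
L = 31/100 + 3/5 + 1 = 191/100 = 1.91 bits/symbol.

1.91 bits/symbol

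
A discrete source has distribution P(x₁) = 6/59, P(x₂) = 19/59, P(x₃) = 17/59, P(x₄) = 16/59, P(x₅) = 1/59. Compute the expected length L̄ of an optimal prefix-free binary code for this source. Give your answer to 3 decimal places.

2.119 bits/symbol

Repeatedly combine the two least-probable nodes; the expected code length is the sum of the merged weights.
merge 1/59 + 6/59 → 7/59
merge 7/59 + 16/59 → 23/59
merge 17/59 + 19/59 → 36/59
merge 23/59 + 36/59 → 1
L = 7/59 + 23/59 + 36/59 + 1 = 125/59 ≈ 2.119 bits/symbol.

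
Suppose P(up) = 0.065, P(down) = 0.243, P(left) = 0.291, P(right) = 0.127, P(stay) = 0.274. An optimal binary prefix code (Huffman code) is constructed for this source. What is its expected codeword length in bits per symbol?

2.192 bits/symbol

Repeatedly combine the two least-probable nodes; the expected code length is the sum of the merged weights.
merge 13/200 + 127/1000 → 24/125
merge 24/125 + 243/1000 → 87/200
merge 137/500 + 291/1000 → 113/200
merge 87/200 + 113/200 → 1
L = 24/125 + 87/200 + 113/200 + 1 = 274/125 = 2.192 bits/symbol.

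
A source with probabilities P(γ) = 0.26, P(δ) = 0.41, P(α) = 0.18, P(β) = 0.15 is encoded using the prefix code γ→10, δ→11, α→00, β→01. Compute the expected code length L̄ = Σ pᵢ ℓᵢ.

2 bits/symbol

L̄ = Σ pᵢ·ℓᵢ = 0.26·2 + 0.41·2 + 0.18·2 + 0.15·2 = 2 bits/symbol.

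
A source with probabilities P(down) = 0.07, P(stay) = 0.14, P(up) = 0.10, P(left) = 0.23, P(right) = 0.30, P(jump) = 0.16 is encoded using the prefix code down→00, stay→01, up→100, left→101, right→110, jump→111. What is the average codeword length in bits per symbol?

L̄ = Σ pᵢ·ℓᵢ = 0.07·2 + 0.14·2 + 0.10·3 + 0.23·3 + 0.30·3 + 0.16·3 = 2.79 bits/symbol.

2.79 bits/symbol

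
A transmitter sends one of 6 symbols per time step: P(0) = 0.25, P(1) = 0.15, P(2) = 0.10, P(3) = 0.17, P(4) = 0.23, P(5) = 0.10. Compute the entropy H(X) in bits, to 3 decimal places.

2.497 bits

H = −Σ pᵢ log₂ pᵢ.
−0.25·log₂(0.25) = 0.5000
−0.15·log₂(0.15) = 0.4105
−0.10·log₂(0.10) = 0.3322
−0.17·log₂(0.17) = 0.4346
−0.23·log₂(0.23) = 0.4877
−0.10·log₂(0.10) = 0.3322
Sum ≈ 2.4972 → 2.497 bits.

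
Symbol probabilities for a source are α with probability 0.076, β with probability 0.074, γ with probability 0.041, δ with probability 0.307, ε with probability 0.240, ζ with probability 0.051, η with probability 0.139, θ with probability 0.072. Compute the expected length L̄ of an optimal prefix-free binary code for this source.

2.691 bits/symbol

Repeatedly combine the two least-probable nodes; the expected code length is the sum of the merged weights.
merge 41/1000 + 51/1000 → 23/250
merge 9/125 + 37/500 → 73/500
merge 19/250 + 23/250 → 21/125
merge 139/1000 + 73/500 → 57/200
merge 21/125 + 6/25 → 51/125
merge 57/200 + 307/1000 → 74/125
merge 51/125 + 74/125 → 1
L = 23/250 + 73/500 + 21/125 + 57/200 + 51/125 + 74/125 + 1 = 2691/1000 = 2.691 bits/symbol.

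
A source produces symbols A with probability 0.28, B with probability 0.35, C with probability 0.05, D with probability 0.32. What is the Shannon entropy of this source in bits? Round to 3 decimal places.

1.786 bits

H = −Σ pᵢ log₂ pᵢ.
−0.28·log₂(0.28) = 0.5142
−0.35·log₂(0.35) = 0.5301
−0.05·log₂(0.05) = 0.2161
−0.32·log₂(0.32) = 0.5260
Sum ≈ 1.7865 → 1.786 bits.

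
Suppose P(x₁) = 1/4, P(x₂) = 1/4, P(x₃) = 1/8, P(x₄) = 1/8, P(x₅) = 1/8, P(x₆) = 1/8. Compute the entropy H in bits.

Each probability is a power of 1/2, so log₂(1/p) is an integer.
H = Σ p·log₂(1/p) = 1/4·2 + 1/4·2 + 1/8·3 + 1/8·3 + 1/8·3 + 1/8·3 = 2.5 bits.

2.5 bits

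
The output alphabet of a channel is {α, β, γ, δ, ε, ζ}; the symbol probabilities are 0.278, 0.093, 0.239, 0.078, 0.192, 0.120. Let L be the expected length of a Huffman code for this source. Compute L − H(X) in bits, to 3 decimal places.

Entropy H = −Σ p log₂ p ≈ 2.4369 bits.
Huffman merges: 39/500+93/1000→171/1000; 3/25+171/1000→291/1000; 24/125+239/1000→431/1000; 139/500+291/1000→569/1000; 431/1000+569/1000→1. L = 1231/500 ≈ 2.4620.
L − H = 2.4620 − 2.4369 = 0.025 bits.

0.025 bits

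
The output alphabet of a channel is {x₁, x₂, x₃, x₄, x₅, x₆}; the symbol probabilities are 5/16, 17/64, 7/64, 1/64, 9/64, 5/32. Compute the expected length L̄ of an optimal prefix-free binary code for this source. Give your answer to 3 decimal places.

2.391 bits/symbol

Repeatedly combine the two least-probable nodes; the expected code length is the sum of the merged weights.
merge 1/64 + 7/64 → 1/8
merge 1/8 + 9/64 → 17/64
merge 5/32 + 17/64 → 27/64
merge 17/64 + 5/16 → 37/64
merge 27/64 + 37/64 → 1
L = 1/8 + 17/64 + 27/64 + 37/64 + 1 = 153/64 ≈ 2.391 bits/symbol.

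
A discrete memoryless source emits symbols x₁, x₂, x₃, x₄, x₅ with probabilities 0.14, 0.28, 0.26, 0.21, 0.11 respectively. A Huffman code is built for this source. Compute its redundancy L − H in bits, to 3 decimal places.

Entropy H = −Σ p log₂ p ≈ 2.2397 bits.
Huffman merges: 11/100+7/50→1/4; 21/100+1/4→23/50; 13/50+7/25→27/50; 23/50+27/50→1. L = 9/4 ≈ 2.2500.
L − H = 2.2500 − 2.2397 = 0.010 bits.

0.010 bits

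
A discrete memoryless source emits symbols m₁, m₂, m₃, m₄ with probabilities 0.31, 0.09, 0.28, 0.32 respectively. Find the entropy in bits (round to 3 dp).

H = −Σ pᵢ log₂ pᵢ.
−0.31·log₂(0.31) = 0.5238
−0.09·log₂(0.09) = 0.3127
−0.28·log₂(0.28) = 0.5142
−0.32·log₂(0.32) = 0.5260
Sum ≈ 1.8767 → 1.877 bits.

1.877 bits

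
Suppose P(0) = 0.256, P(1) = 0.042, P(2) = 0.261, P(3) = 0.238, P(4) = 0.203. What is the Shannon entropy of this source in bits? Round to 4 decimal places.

2.1610 bits

H = −Σ pᵢ log₂ pᵢ.
−0.256·log₂(0.256) = 0.5032
−0.042·log₂(0.042) = 0.1921
−0.261·log₂(0.261) = 0.5058
−0.238·log₂(0.238) = 0.4929
−0.203·log₂(0.203) = 0.4670
Sum ≈ 2.1610 → 2.1610 bits.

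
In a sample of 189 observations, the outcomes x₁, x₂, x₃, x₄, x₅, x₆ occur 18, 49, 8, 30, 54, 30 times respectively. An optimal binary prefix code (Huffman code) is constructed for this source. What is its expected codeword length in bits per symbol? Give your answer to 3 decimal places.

Probabilities are the counts divided by 189.
Repeatedly combine the two least-probable nodes; the expected code length is the sum of the merged weights.
merge 8/189 + 2/21 → 26/189
merge 26/189 + 10/63 → 8/27
merge 10/63 + 7/27 → 79/189
merge 2/7 + 8/27 → 110/189
merge 79/189 + 110/189 → 1
L = 26/189 + 8/27 + 79/189 + 110/189 + 1 = 460/189 ≈ 2.434 bits/symbol.

2.434 bits/symbol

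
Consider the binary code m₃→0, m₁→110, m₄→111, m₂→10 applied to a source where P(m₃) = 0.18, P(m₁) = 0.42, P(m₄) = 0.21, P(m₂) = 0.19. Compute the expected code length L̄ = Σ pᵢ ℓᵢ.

L̄ = Σ pᵢ·ℓᵢ = 0.18·1 + 0.42·3 + 0.21·3 + 0.19·2 = 2.45 bits/symbol.

2.45 bits/symbol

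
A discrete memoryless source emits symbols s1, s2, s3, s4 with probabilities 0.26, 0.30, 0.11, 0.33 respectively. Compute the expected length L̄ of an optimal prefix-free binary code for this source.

2 bits/symbol

Repeatedly combine the two least-probable nodes; the expected code length is the sum of the merged weights.
merge 11/100 + 13/50 → 37/100
merge 3/10 + 33/100 → 63/100
merge 37/100 + 63/100 → 1
L = 37/100 + 63/100 + 1 = 2 bits/symbol.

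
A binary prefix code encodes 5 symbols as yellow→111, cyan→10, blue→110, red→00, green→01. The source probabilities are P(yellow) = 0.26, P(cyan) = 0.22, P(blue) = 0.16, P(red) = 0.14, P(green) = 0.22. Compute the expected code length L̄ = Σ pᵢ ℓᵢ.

L̄ = Σ pᵢ·ℓᵢ = 0.26·3 + 0.22·2 + 0.16·3 + 0.14·2 + 0.22·2 = 2.42 bits/symbol.

2.42 bits/symbol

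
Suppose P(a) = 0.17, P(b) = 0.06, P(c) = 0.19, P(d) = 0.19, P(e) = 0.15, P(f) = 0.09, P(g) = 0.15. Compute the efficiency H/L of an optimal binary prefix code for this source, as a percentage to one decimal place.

98.3%

Entropy H = −Σ p log₂ p ≈ 2.7223 bits.
Huffman merges: 3/50+9/100→3/20; 3/20+3/20→3/10; 3/20+17/100→8/25; 19/100+19/100→19/50; 3/10+8/25→31/50; 19/50+31/50→1. L = 277/100 ≈ 2.7700.
Efficiency = H/L = 2.7223/2.7700 = 98.3%.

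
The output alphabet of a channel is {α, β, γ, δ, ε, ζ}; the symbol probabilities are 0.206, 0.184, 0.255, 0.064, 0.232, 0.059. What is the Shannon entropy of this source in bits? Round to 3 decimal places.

2.405 bits

H = −Σ pᵢ log₂ pᵢ.
−0.206·log₂(0.206) = 0.4695
−0.184·log₂(0.184) = 0.4494
−0.255·log₂(0.255) = 0.5027
−0.064·log₂(0.064) = 0.2538
−0.232·log₂(0.232) = 0.4890
−0.059·log₂(0.059) = 0.2409
Sum ≈ 2.4053 → 2.405 bits.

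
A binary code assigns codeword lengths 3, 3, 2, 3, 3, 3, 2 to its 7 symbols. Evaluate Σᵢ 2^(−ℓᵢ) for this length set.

With common denominator 2^3 = 8: Σ 2^(−ℓᵢ) = 1/8 + 1/8 + 2/8 + 1/8 + 1/8 + 1/8 + 2/8 = 9/8 = 1.125.

1.125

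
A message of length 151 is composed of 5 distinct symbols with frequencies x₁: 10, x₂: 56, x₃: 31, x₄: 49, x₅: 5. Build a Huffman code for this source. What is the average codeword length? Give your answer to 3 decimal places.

2.033 bits/symbol

Probabilities are the counts divided by 151.
Repeatedly combine the two least-probable nodes; the expected code length is the sum of the merged weights.
merge 5/151 + 10/151 → 15/151
merge 15/151 + 31/151 → 46/151
merge 46/151 + 49/151 → 95/151
merge 56/151 + 95/151 → 1
L = 15/151 + 46/151 + 95/151 + 1 = 307/151 ≈ 2.033 bits/symbol.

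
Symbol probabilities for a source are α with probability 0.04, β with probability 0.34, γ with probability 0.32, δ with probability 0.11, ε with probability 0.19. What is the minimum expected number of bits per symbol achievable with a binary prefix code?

2.15 bits/symbol

Repeatedly combine the two least-probable nodes; the expected code length is the sum of the merged weights.
merge 1/25 + 11/100 → 3/20
merge 3/20 + 19/100 → 17/50
merge 8/25 + 17/50 → 33/50
merge 17/50 + 33/50 → 1
L = 3/20 + 17/50 + 33/50 + 1 = 43/20 = 2.15 bits/symbol.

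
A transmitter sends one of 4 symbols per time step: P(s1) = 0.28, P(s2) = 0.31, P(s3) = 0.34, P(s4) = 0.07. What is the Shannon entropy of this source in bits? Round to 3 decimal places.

H = −Σ pᵢ log₂ pᵢ.
−0.28·log₂(0.28) = 0.5142
−0.31·log₂(0.31) = 0.5238
−0.34·log₂(0.34) = 0.5292
−0.07·log₂(0.07) = 0.2686
Sum ≈ 1.8357 → 1.836 bits.

1.836 bits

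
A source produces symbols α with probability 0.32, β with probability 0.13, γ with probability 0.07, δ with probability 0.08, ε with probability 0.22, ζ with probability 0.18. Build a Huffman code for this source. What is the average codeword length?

2.43 bits/symbol

Repeatedly combine the two least-probable nodes; the expected code length is the sum of the merged weights.
merge 7/100 + 2/25 → 3/20
merge 13/100 + 3/20 → 7/25
merge 9/50 + 11/50 → 2/5
merge 7/25 + 8/25 → 3/5
merge 2/5 + 3/5 → 1
L = 3/20 + 7/25 + 2/5 + 3/5 + 1 = 243/100 = 2.43 bits/symbol.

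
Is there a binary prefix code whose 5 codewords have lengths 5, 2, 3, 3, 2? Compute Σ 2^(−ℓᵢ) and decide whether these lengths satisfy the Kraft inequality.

0.78125; yes

With common denominator 2^5 = 32: Σ 2^(−ℓᵢ) = 1/32 + 8/32 + 4/32 + 4/32 + 8/32 = 25/32 = 0.78125.
Kraft's inequality requires Σ ≤ 1; here Σ = 0.78125 ≤ 1, so such a prefix code exists.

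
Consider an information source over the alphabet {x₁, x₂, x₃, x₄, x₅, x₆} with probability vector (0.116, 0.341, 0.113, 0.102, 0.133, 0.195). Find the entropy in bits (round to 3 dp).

H = −Σ pᵢ log₂ pᵢ.
−0.116·log₂(0.116) = 0.3605
−0.341·log₂(0.341) = 0.5293
−0.113·log₂(0.113) = 0.3555
−0.102·log₂(0.102) = 0.3359
−0.133·log₂(0.133) = 0.3871
−0.195·log₂(0.195) = 0.4599
Sum ≈ 2.4282 → 2.428 bits.

2.428 bits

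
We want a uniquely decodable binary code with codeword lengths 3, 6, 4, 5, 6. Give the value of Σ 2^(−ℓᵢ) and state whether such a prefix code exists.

With common denominator 2^6 = 64: Σ 2^(−ℓᵢ) = 8/64 + 1/64 + 4/64 + 2/64 + 1/64 = 16/64 = 0.25.
Kraft's inequality requires Σ ≤ 1; here Σ = 0.25 ≤ 1, so such a prefix code exists.

0.25; yes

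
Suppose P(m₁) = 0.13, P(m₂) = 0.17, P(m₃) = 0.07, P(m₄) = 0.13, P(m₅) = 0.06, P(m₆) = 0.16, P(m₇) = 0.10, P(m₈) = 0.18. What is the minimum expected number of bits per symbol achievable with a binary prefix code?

2.95 bits/symbol

Repeatedly combine the two least-probable nodes; the expected code length is the sum of the merged weights.
merge 3/50 + 7/100 → 13/100
merge 1/10 + 13/100 → 23/100
merge 13/100 + 13/100 → 13/50
merge 4/25 + 17/100 → 33/100
merge 9/50 + 23/100 → 41/100
merge 13/50 + 33/100 → 59/100
merge 41/100 + 59/100 → 1
L = 13/100 + 23/100 + 13/50 + 33/100 + 41/100 + 59/100 + 1 = 59/20 = 2.95 bits/symbol.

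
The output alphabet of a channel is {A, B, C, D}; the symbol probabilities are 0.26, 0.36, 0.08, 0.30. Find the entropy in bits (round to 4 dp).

1.8485 bits

H = −Σ pᵢ log₂ pᵢ.
−0.26·log₂(0.26) = 0.5053
−0.36·log₂(0.36) = 0.5306
−0.08·log₂(0.08) = 0.2915
−0.30·log₂(0.30) = 0.5211
Sum ≈ 1.8485 → 1.8485 bits.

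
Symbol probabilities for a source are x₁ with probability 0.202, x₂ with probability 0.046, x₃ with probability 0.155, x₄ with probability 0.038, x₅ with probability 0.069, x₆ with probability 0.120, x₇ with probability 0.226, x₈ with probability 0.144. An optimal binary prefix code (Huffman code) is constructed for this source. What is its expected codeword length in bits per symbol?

Repeatedly combine the two least-probable nodes; the expected code length is the sum of the merged weights.
merge 19/500 + 23/500 → 21/250
merge 69/1000 + 21/250 → 153/1000
merge 3/25 + 18/125 → 33/125
merge 153/1000 + 31/200 → 77/250
merge 101/500 + 113/500 → 107/250
merge 33/125 + 77/250 → 143/250
merge 107/250 + 143/250 → 1
L = 21/250 + 153/1000 + 33/125 + 77/250 + 107/250 + 143/250 + 1 = 2809/1000 = 2.809 bits/symbol.

2.809 bits/symbol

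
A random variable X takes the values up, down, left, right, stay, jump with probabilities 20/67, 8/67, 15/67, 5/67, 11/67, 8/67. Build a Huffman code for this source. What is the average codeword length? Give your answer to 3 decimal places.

Repeatedly combine the two least-probable nodes; the expected code length is the sum of the merged weights.
merge 5/67 + 8/67 → 13/67
merge 8/67 + 11/67 → 19/67
merge 13/67 + 15/67 → 28/67
merge 19/67 + 20/67 → 39/67
merge 28/67 + 39/67 → 1
L = 13/67 + 19/67 + 28/67 + 39/67 + 1 = 166/67 ≈ 2.478 bits/symbol.

2.478 bits/symbol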